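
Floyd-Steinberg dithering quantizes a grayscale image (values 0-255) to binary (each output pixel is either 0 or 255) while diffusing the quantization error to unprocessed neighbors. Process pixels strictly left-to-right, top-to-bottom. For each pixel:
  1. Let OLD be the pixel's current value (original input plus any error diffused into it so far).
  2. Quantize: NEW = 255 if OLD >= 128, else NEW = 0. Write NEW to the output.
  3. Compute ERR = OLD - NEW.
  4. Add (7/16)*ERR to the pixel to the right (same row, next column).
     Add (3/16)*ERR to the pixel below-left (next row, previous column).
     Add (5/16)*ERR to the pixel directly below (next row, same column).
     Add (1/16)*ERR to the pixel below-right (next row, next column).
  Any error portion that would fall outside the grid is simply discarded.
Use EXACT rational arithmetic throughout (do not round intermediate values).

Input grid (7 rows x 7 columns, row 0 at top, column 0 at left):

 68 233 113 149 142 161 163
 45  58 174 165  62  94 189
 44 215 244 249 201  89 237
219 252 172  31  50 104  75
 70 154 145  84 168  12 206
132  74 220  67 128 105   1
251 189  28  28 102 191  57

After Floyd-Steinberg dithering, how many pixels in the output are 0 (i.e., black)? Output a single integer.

(0,0): OLD=68 → NEW=0, ERR=68
(0,1): OLD=1051/4 → NEW=255, ERR=31/4
(0,2): OLD=7449/64 → NEW=0, ERR=7449/64
(0,3): OLD=204719/1024 → NEW=255, ERR=-56401/1024
(0,4): OLD=1931721/16384 → NEW=0, ERR=1931721/16384
(0,5): OLD=55727231/262144 → NEW=255, ERR=-11119489/262144
(0,6): OLD=605835129/4194304 → NEW=255, ERR=-463712391/4194304
(1,0): OLD=4333/64 → NEW=0, ERR=4333/64
(1,1): OLD=59451/512 → NEW=0, ERR=59451/512
(1,2): OLD=4117783/16384 → NEW=255, ERR=-60137/16384
(1,3): OLD=11505707/65536 → NEW=255, ERR=-5205973/65536
(1,4): OLD=221020161/4194304 → NEW=0, ERR=221020161/4194304
(1,5): OLD=3034599313/33554432 → NEW=0, ERR=3034599313/33554432
(1,6): OLD=102739007327/536870912 → NEW=255, ERR=-34163075233/536870912
(2,0): OLD=712121/8192 → NEW=0, ERR=712121/8192
(2,1): OLD=76771651/262144 → NEW=255, ERR=9924931/262144
(2,2): OLD=1056040969/4194304 → NEW=255, ERR=-13506551/4194304
(2,3): OLD=7798657665/33554432 → NEW=255, ERR=-757722495/33554432
(2,4): OLD=58943071025/268435456 → NEW=255, ERR=-9507970255/268435456
(2,5): OLD=799961895067/8589934592 → NEW=0, ERR=799961895067/8589934592
(2,6): OLD=36216576643821/137438953472 → NEW=255, ERR=1169643508461/137438953472
(3,0): OLD=1062266729/4194304 → NEW=255, ERR=-7280791/4194304
(3,1): OLD=8989274485/33554432 → NEW=255, ERR=432894325/33554432
(3,2): OLD=46914509391/268435456 → NEW=255, ERR=-21536531889/268435456
(3,3): OLD=-19327241719/1073741824 → NEW=0, ERR=-19327241719/1073741824
(3,4): OLD=6474255623017/137438953472 → NEW=0, ERR=6474255623017/137438953472
(3,5): OLD=168328004649355/1099511627776 → NEW=255, ERR=-112047460433525/1099511627776
(3,6): OLD=684262593203541/17592186044416 → NEW=0, ERR=684262593203541/17592186044416
(4,0): OLD=38588415175/536870912 → NEW=0, ERR=38588415175/536870912
(4,1): OLD=1497449246811/8589934592 → NEW=255, ERR=-692984074149/8589934592
(4,2): OLD=11278881778101/137438953472 → NEW=0, ERR=11278881778101/137438953472
(4,3): OLD=129848376877399/1099511627776 → NEW=0, ERR=129848376877399/1099511627776
(4,4): OLD=1883731320851765/8796093022208 → NEW=255, ERR=-359272399811275/8796093022208
(4,5): OLD=-7734418212155179/281474976710656 → NEW=0, ERR=-7734418212155179/281474976710656
(4,6): OLD=899657453338536803/4503599627370496 → NEW=255, ERR=-248760451640939677/4503599627370496
(5,0): OLD=19150062849857/137438953472 → NEW=255, ERR=-15896870285503/137438953472
(5,1): OLD=19863091299755/1099511627776 → NEW=0, ERR=19863091299755/1099511627776
(5,2): OLD=2380660504567485/8796093022208 → NEW=255, ERR=137656783904445/8796093022208
(5,3): OLD=7615487758299345/70368744177664 → NEW=0, ERR=7615487758299345/70368744177664
(5,4): OLD=742248755410149755/4503599627370496 → NEW=255, ERR=-406169149569326725/4503599627370496
(5,5): OLD=1586940523199270027/36028797018963968 → NEW=0, ERR=1586940523199270027/36028797018963968
(5,6): OLD=744620817904863685/576460752303423488 → NEW=0, ERR=744620817904863685/576460752303423488
(6,0): OLD=3839353159627561/17592186044416 → NEW=255, ERR=-646654281698519/17592186044416
(6,1): OLD=49052379237287037/281474976710656 → NEW=255, ERR=-22723739823930243/281474976710656
(6,2): OLD=85530500695902807/4503599627370496 → NEW=0, ERR=85530500695902807/4503599627370496
(6,3): OLD=1952627522620093961/36028797018963968 → NEW=0, ERR=1952627522620093961/36028797018963968
(6,4): OLD=8110071839045482403/72057594037927936 → NEW=0, ERR=8110071839045482403/72057594037927936
(6,5): OLD=2293027535190591566311/9223372036854775808 → NEW=255, ERR=-58932334207376264729/9223372036854775808
(6,6): OLD=8465015397531323905505/147573952589676412928 → NEW=0, ERR=8465015397531323905505/147573952589676412928
Output grid:
  Row 0: .#.#.##  (3 black, running=3)
  Row 1: ..##..#  (4 black, running=7)
  Row 2: .####.#  (2 black, running=9)
  Row 3: ###..#.  (3 black, running=12)
  Row 4: .#..#.#  (4 black, running=16)
  Row 5: #.#.#..  (4 black, running=20)
  Row 6: ##...#.  (4 black, running=24)

Answer: 24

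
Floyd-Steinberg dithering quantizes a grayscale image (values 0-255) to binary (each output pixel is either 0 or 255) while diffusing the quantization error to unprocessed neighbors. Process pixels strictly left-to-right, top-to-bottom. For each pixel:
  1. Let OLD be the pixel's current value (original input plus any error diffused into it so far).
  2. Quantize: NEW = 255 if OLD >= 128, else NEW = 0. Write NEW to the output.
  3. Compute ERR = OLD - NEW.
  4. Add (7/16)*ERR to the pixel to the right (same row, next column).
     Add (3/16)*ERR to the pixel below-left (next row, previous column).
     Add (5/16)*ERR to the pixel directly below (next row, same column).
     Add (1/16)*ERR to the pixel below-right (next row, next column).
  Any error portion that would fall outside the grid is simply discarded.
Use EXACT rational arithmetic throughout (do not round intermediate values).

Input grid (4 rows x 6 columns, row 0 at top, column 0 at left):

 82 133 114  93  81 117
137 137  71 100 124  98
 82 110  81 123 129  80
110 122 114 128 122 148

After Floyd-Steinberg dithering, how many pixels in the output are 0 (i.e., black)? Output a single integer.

Answer: 14

Derivation:
(0,0): OLD=82 → NEW=0, ERR=82
(0,1): OLD=1351/8 → NEW=255, ERR=-689/8
(0,2): OLD=9769/128 → NEW=0, ERR=9769/128
(0,3): OLD=258847/2048 → NEW=0, ERR=258847/2048
(0,4): OLD=4466137/32768 → NEW=255, ERR=-3889703/32768
(0,5): OLD=34113775/524288 → NEW=0, ERR=34113775/524288
(1,0): OLD=18749/128 → NEW=255, ERR=-13891/128
(1,1): OLD=84011/1024 → NEW=0, ERR=84011/1024
(1,2): OLD=4884359/32768 → NEW=255, ERR=-3471481/32768
(1,3): OLD=9916987/131072 → NEW=0, ERR=9916987/131072
(1,4): OLD=1175292945/8388608 → NEW=255, ERR=-963802095/8388608
(1,5): OLD=8140060711/134217728 → NEW=0, ERR=8140060711/134217728
(2,0): OLD=1039881/16384 → NEW=0, ERR=1039881/16384
(2,1): OLD=71701235/524288 → NEW=255, ERR=-61992205/524288
(2,2): OLD=129830809/8388608 → NEW=0, ERR=129830809/8388608
(2,3): OLD=8405463313/67108864 → NEW=0, ERR=8405463313/67108864
(2,4): OLD=352172886195/2147483648 → NEW=255, ERR=-195435444045/2147483648
(2,5): OLD=1785202481685/34359738368 → NEW=0, ERR=1785202481685/34359738368
(3,0): OLD=903151225/8388608 → NEW=0, ERR=903151225/8388608
(3,1): OLD=9329578245/67108864 → NEW=255, ERR=-7783182075/67108864
(3,2): OLD=45199456735/536870912 → NEW=0, ERR=45199456735/536870912
(3,3): OLD=6455435784733/34359738368 → NEW=255, ERR=-2306297499107/34359738368
(3,4): OLD=22475247969149/274877906944 → NEW=0, ERR=22475247969149/274877906944
(3,5): OLD=854629981857075/4398046511104 → NEW=255, ERR=-266871878474445/4398046511104
Output grid:
  Row 0: .#..#.  (4 black, running=4)
  Row 1: #.#.#.  (3 black, running=7)
  Row 2: .#..#.  (4 black, running=11)
  Row 3: .#.#.#  (3 black, running=14)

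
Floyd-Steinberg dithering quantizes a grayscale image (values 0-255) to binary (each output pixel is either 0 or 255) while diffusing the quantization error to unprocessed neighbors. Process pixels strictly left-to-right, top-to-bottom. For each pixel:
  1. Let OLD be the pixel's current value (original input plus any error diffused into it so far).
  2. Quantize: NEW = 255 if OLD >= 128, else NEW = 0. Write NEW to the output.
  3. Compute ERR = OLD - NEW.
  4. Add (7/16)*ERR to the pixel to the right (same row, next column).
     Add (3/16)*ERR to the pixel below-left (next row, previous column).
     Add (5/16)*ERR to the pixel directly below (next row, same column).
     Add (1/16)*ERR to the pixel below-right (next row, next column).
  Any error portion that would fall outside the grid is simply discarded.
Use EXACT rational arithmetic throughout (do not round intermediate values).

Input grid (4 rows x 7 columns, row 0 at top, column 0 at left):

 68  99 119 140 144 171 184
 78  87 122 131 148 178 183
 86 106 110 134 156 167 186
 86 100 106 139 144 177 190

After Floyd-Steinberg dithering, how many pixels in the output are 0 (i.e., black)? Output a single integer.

Answer: 13

Derivation:
(0,0): OLD=68 → NEW=0, ERR=68
(0,1): OLD=515/4 → NEW=255, ERR=-505/4
(0,2): OLD=4081/64 → NEW=0, ERR=4081/64
(0,3): OLD=171927/1024 → NEW=255, ERR=-89193/1024
(0,4): OLD=1734945/16384 → NEW=0, ERR=1734945/16384
(0,5): OLD=56971239/262144 → NEW=255, ERR=-9875481/262144
(0,6): OLD=702623569/4194304 → NEW=255, ERR=-366923951/4194304
(1,0): OLD=4837/64 → NEW=0, ERR=4837/64
(1,1): OLD=49571/512 → NEW=0, ERR=49571/512
(1,2): OLD=2622463/16384 → NEW=255, ERR=-1555457/16384
(1,3): OLD=5641699/65536 → NEW=0, ERR=5641699/65536
(1,4): OLD=865060313/4194304 → NEW=255, ERR=-204487207/4194304
(1,5): OLD=4533651465/33554432 → NEW=255, ERR=-4022728695/33554432
(1,6): OLD=54147256423/536870912 → NEW=0, ERR=54147256423/536870912
(2,0): OLD=1046705/8192 → NEW=0, ERR=1046705/8192
(2,1): OLD=46944395/262144 → NEW=255, ERR=-19902325/262144
(2,2): OLD=290701345/4194304 → NEW=0, ERR=290701345/4194304
(2,3): OLD=5910591129/33554432 → NEW=255, ERR=-2645789031/33554432
(2,4): OLD=23936107289/268435456 → NEW=0, ERR=23936107289/268435456
(2,5): OLD=1584073690083/8589934592 → NEW=255, ERR=-606359630877/8589934592
(2,6): OLD=24621089897573/137438953472 → NEW=255, ERR=-10425843237787/137438953472
(3,0): OLD=468475969/4194304 → NEW=0, ERR=468475969/4194304
(3,1): OLD=4903024589/33554432 → NEW=255, ERR=-3653355571/33554432
(3,2): OLD=16239008391/268435456 → NEW=0, ERR=16239008391/268435456
(3,3): OLD=173813789897/1073741824 → NEW=255, ERR=-99990375223/1073741824
(3,4): OLD=15525124569153/137438953472 → NEW=0, ERR=15525124569153/137438953472
(3,5): OLD=215185987482611/1099511627776 → NEW=255, ERR=-65189477600269/1099511627776
(3,6): OLD=2391541242973421/17592186044416 → NEW=255, ERR=-2094466198352659/17592186044416
Output grid:
  Row 0: .#.#.##  (3 black, running=3)
  Row 1: ..#.##.  (4 black, running=7)
  Row 2: .#.#.##  (3 black, running=10)
  Row 3: .#.#.##  (3 black, running=13)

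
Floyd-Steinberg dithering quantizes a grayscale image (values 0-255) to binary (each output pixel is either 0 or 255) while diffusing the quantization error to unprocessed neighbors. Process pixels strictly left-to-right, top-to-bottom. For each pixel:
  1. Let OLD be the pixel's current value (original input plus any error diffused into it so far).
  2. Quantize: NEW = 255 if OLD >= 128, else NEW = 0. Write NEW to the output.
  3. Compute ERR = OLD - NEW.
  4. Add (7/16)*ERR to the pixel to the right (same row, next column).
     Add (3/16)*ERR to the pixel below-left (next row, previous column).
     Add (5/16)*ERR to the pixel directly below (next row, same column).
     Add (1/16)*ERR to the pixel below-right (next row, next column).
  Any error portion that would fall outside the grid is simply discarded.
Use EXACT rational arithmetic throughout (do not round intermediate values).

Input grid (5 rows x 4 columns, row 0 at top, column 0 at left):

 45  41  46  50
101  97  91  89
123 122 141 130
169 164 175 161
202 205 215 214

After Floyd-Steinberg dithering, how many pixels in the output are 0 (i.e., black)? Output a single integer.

Answer: 9

Derivation:
(0,0): OLD=45 → NEW=0, ERR=45
(0,1): OLD=971/16 → NEW=0, ERR=971/16
(0,2): OLD=18573/256 → NEW=0, ERR=18573/256
(0,3): OLD=334811/4096 → NEW=0, ERR=334811/4096
(1,0): OLD=32369/256 → NEW=0, ERR=32369/256
(1,1): OLD=384407/2048 → NEW=255, ERR=-137833/2048
(1,2): OLD=6772963/65536 → NEW=0, ERR=6772963/65536
(1,3): OLD=172273573/1048576 → NEW=255, ERR=-95113307/1048576
(2,0): OLD=4911725/32768 → NEW=255, ERR=-3444115/32768
(2,1): OLD=86260735/1048576 → NEW=0, ERR=86260735/1048576
(2,2): OLD=394417403/2097152 → NEW=255, ERR=-140356357/2097152
(2,3): OLD=2645183407/33554432 → NEW=0, ERR=2645183407/33554432
(3,0): OLD=2543073309/16777216 → NEW=255, ERR=-1735116771/16777216
(3,1): OLD=33646516739/268435456 → NEW=0, ERR=33646516739/268435456
(3,2): OLD=982883975421/4294967296 → NEW=255, ERR=-112332685059/4294967296
(3,3): OLD=11682974520427/68719476736 → NEW=255, ERR=-5840492047253/68719476736
(4,0): OLD=829713602329/4294967296 → NEW=255, ERR=-265503058151/4294967296
(4,1): OLD=7069752357195/34359738368 → NEW=255, ERR=-1691980926645/34359738368
(4,2): OLD=194812684337515/1099511627776 → NEW=255, ERR=-85562780745365/1099511627776
(4,3): OLD=2669791817132125/17592186044416 → NEW=255, ERR=-1816215624193955/17592186044416
Output grid:
  Row 0: ....  (4 black, running=4)
  Row 1: .#.#  (2 black, running=6)
  Row 2: #.#.  (2 black, running=8)
  Row 3: #.##  (1 black, running=9)
  Row 4: ####  (0 black, running=9)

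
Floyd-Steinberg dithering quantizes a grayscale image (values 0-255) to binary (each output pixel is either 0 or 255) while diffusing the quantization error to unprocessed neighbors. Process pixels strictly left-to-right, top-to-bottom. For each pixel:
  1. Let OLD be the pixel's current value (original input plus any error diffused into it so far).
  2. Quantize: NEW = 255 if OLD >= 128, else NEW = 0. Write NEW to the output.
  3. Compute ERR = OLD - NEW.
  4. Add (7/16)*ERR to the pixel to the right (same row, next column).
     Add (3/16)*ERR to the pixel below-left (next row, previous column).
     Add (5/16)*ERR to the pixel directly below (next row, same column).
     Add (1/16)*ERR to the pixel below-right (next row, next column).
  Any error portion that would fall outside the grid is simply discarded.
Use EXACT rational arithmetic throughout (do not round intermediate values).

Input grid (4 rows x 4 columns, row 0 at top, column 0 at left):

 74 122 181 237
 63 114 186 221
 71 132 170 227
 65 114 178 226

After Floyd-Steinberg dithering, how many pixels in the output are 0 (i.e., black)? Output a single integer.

(0,0): OLD=74 → NEW=0, ERR=74
(0,1): OLD=1235/8 → NEW=255, ERR=-805/8
(0,2): OLD=17533/128 → NEW=255, ERR=-15107/128
(0,3): OLD=379627/2048 → NEW=255, ERR=-142613/2048
(1,0): OLD=8609/128 → NEW=0, ERR=8609/128
(1,1): OLD=96743/1024 → NEW=0, ERR=96743/1024
(1,2): OLD=5606771/32768 → NEW=255, ERR=-2749069/32768
(1,3): OLD=81347733/524288 → NEW=255, ERR=-52345707/524288
(2,0): OLD=1797853/16384 → NEW=0, ERR=1797853/16384
(2,1): OLD=103811535/524288 → NEW=255, ERR=-29881905/524288
(2,2): OLD=111182475/1048576 → NEW=0, ERR=111182475/1048576
(2,3): OLD=3975278079/16777216 → NEW=255, ERR=-302912001/16777216
(3,0): OLD=743270285/8388608 → NEW=0, ERR=743270285/8388608
(3,1): OLD=21702040723/134217728 → NEW=255, ERR=-12523479917/134217728
(3,2): OLD=350824858221/2147483648 → NEW=255, ERR=-196783472019/2147483648
(3,3): OLD=6421654595195/34359738368 → NEW=255, ERR=-2340078688645/34359738368
Output grid:
  Row 0: .###  (1 black, running=1)
  Row 1: ..##  (2 black, running=3)
  Row 2: .#.#  (2 black, running=5)
  Row 3: .###  (1 black, running=6)

Answer: 6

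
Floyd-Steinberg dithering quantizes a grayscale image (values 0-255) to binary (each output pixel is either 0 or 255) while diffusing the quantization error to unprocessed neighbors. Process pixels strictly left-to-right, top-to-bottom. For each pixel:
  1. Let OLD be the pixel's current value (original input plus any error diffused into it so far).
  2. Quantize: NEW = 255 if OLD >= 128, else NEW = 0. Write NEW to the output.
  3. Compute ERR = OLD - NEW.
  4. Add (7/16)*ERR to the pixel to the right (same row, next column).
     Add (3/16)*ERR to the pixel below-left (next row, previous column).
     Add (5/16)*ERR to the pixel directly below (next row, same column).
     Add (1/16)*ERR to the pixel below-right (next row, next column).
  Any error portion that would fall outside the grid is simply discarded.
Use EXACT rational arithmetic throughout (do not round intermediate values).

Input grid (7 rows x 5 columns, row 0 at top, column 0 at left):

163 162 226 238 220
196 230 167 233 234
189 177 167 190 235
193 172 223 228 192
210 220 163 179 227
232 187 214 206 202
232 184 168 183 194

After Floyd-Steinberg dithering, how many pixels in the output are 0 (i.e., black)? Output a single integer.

Answer: 6

Derivation:
(0,0): OLD=163 → NEW=255, ERR=-92
(0,1): OLD=487/4 → NEW=0, ERR=487/4
(0,2): OLD=17873/64 → NEW=255, ERR=1553/64
(0,3): OLD=254583/1024 → NEW=255, ERR=-6537/1024
(0,4): OLD=3558721/16384 → NEW=255, ERR=-619199/16384
(1,0): OLD=12165/64 → NEW=255, ERR=-4155/64
(1,1): OLD=122083/512 → NEW=255, ERR=-8477/512
(1,2): OLD=2846751/16384 → NEW=255, ERR=-1331169/16384
(1,3): OLD=12444595/65536 → NEW=255, ERR=-4267085/65536
(1,4): OLD=202694841/1048576 → NEW=255, ERR=-64692039/1048576
(2,0): OLD=1356657/8192 → NEW=255, ERR=-732303/8192
(2,1): OLD=29733739/262144 → NEW=0, ERR=29733739/262144
(2,2): OLD=746546177/4194304 → NEW=255, ERR=-323001343/4194304
(2,3): OLD=8007123827/67108864 → NEW=0, ERR=8007123827/67108864
(2,4): OLD=283308247909/1073741824 → NEW=255, ERR=9504082789/1073741824
(3,0): OLD=781533409/4194304 → NEW=255, ERR=-288014111/4194304
(3,1): OLD=5280690893/33554432 → NEW=255, ERR=-3275689267/33554432
(3,2): OLD=199377878239/1073741824 → NEW=255, ERR=-74426286881/1073741824
(3,3): OLD=497802497063/2147483648 → NEW=255, ERR=-49805833177/2147483648
(3,4): OLD=6599697724771/34359738368 → NEW=255, ERR=-2162035559069/34359738368
(4,0): OLD=91395259279/536870912 → NEW=255, ERR=-45506823281/536870912
(4,1): OLD=2321354938767/17179869184 → NEW=255, ERR=-2059511703153/17179869184
(4,2): OLD=21561921058369/274877906944 → NEW=0, ERR=21561921058369/274877906944
(4,3): OLD=835366056803727/4398046511104 → NEW=255, ERR=-286135803527793/4398046511104
(4,4): OLD=12485049199484521/70368744177664 → NEW=255, ERR=-5458980565819799/70368744177664
(5,0): OLD=50312047576589/274877906944 → NEW=255, ERR=-19781818694131/274877906944
(5,1): OLD=280293650060263/2199023255552 → NEW=0, ERR=280293650060263/2199023255552
(5,2): OLD=19322333632942751/70368744177664 → NEW=255, ERR=1378303867638431/70368744177664
(5,3): OLD=51958888423577297/281474976710656 → NEW=255, ERR=-19817230637639983/281474976710656
(5,4): OLD=643514207523185579/4503599627370496 → NEW=255, ERR=-504903697456290901/4503599627370496
(6,0): OLD=8212382527024573/35184372088832 → NEW=255, ERR=-759632355627587/35184372088832
(6,1): OLD=240448479907116435/1125899906842624 → NEW=255, ERR=-46655996337752685/1125899906842624
(6,2): OLD=2715794865818953857/18014398509481984 → NEW=255, ERR=-1877876754098952063/18014398509481984
(6,3): OLD=27553509173665737675/288230376151711744 → NEW=0, ERR=27553509173665737675/288230376151711744
(6,4): OLD=905679624431616986189/4611686018427387904 → NEW=255, ERR=-270300310267366929331/4611686018427387904
Output grid:
  Row 0: #.###  (1 black, running=1)
  Row 1: #####  (0 black, running=1)
  Row 2: #.#.#  (2 black, running=3)
  Row 3: #####  (0 black, running=3)
  Row 4: ##.##  (1 black, running=4)
  Row 5: #.###  (1 black, running=5)
  Row 6: ###.#  (1 black, running=6)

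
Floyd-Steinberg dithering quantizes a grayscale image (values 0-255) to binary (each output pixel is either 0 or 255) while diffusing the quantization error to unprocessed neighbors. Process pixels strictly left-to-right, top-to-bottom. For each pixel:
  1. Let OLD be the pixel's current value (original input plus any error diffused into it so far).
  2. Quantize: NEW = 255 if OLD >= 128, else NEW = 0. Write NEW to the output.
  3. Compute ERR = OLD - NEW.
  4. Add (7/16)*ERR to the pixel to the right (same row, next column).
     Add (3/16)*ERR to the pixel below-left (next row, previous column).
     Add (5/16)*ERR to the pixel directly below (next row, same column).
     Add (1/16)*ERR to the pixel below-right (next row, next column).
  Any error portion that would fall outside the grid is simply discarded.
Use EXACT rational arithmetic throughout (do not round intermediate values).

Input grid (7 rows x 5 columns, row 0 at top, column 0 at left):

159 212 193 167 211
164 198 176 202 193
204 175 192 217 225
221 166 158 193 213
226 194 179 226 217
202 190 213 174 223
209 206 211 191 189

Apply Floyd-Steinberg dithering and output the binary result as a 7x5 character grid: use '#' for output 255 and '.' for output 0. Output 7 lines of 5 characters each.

(0,0): OLD=159 → NEW=255, ERR=-96
(0,1): OLD=170 → NEW=255, ERR=-85
(0,2): OLD=2493/16 → NEW=255, ERR=-1587/16
(0,3): OLD=31643/256 → NEW=0, ERR=31643/256
(0,4): OLD=1085757/4096 → NEW=255, ERR=41277/4096
(1,0): OLD=1889/16 → NEW=0, ERR=1889/16
(1,1): OLD=25407/128 → NEW=255, ERR=-7233/128
(1,2): OLD=565843/4096 → NEW=255, ERR=-478637/4096
(1,3): OLD=3034203/16384 → NEW=255, ERR=-1143717/16384
(1,4): OLD=45438465/262144 → NEW=255, ERR=-21408255/262144
(2,0): OLD=471653/2048 → NEW=255, ERR=-50587/2048
(2,1): OLD=8650975/65536 → NEW=255, ERR=-8060705/65536
(2,2): OLD=89182797/1048576 → NEW=0, ERR=89182797/1048576
(2,3): OLD=3519515879/16777216 → NEW=255, ERR=-758674201/16777216
(2,4): OLD=47065450385/268435456 → NEW=255, ERR=-21385590895/268435456
(3,0): OLD=199459261/1048576 → NEW=255, ERR=-67927619/1048576
(3,1): OLD=953157985/8388608 → NEW=0, ERR=953157985/8388608
(3,2): OLD=58552074515/268435456 → NEW=255, ERR=-9898966765/268435456
(3,3): OLD=82202001005/536870912 → NEW=255, ERR=-54700081555/536870912
(3,4): OLD=1208622013829/8589934592 → NEW=255, ERR=-981811307131/8589934592
(4,0): OLD=30475575723/134217728 → NEW=255, ERR=-3749944917/134217728
(4,1): OLD=886143333427/4294967296 → NEW=255, ERR=-209073327053/4294967296
(4,2): OLD=9220570636173/68719476736 → NEW=255, ERR=-8302895931507/68719476736
(4,3): OLD=129263697298643/1099511627776 → NEW=0, ERR=129263697298643/1099511627776
(4,4): OLD=3981965249140293/17592186044416 → NEW=255, ERR=-504042192185787/17592186044416
(5,0): OLD=12654123132793/68719476736 → NEW=255, ERR=-4869343434887/68719476736
(5,1): OLD=65633639738483/549755813888 → NEW=0, ERR=65633639738483/549755813888
(5,2): OLD=4336043229449171/17592186044416 → NEW=255, ERR=-149964211876909/17592186044416
(5,3): OLD=13657581078346017/70368744177664 → NEW=255, ERR=-4286448686958303/70368744177664
(5,4): OLD=219262571200594443/1125899906842624 → NEW=255, ERR=-67841905044274677/1125899906842624
(6,0): OLD=1840510623461441/8796093022208 → NEW=255, ERR=-402493097201599/8796093022208
(6,1): OLD=61153879644768231/281474976710656 → NEW=255, ERR=-10622239416449049/281474976710656
(6,2): OLD=846073747812482253/4503599627370496 → NEW=255, ERR=-302344157166994227/4503599627370496
(6,3): OLD=9422434082476834399/72057594037927936 → NEW=255, ERR=-8952252397194789281/72057594037927936
(6,4): OLD=129137664520717354585/1152921504606846976 → NEW=0, ERR=129137664520717354585/1152921504606846976
Row 0: ###.#
Row 1: .####
Row 2: ##.##
Row 3: #.###
Row 4: ###.#
Row 5: #.###
Row 6: ####.

Answer: ###.#
.####
##.##
#.###
###.#
#.###
####.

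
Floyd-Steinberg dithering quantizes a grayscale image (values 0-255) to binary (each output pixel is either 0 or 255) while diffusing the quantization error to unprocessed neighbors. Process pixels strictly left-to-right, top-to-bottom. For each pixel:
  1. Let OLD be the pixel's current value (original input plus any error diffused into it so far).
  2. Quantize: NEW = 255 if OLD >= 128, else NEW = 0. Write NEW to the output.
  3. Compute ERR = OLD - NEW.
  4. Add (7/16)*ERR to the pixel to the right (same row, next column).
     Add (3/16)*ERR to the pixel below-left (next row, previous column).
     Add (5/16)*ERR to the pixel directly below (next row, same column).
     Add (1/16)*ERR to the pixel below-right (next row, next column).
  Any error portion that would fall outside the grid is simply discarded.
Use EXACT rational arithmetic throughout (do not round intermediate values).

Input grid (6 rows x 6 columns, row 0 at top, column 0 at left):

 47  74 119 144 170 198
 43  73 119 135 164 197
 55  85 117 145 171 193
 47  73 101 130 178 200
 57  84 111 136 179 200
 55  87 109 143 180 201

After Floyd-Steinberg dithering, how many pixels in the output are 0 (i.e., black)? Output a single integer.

Answer: 18

Derivation:
(0,0): OLD=47 → NEW=0, ERR=47
(0,1): OLD=1513/16 → NEW=0, ERR=1513/16
(0,2): OLD=41055/256 → NEW=255, ERR=-24225/256
(0,3): OLD=420249/4096 → NEW=0, ERR=420249/4096
(0,4): OLD=14082863/65536 → NEW=255, ERR=-2628817/65536
(0,5): OLD=189216329/1048576 → NEW=255, ERR=-78170551/1048576
(1,0): OLD=19307/256 → NEW=0, ERR=19307/256
(1,1): OLD=247277/2048 → NEW=0, ERR=247277/2048
(1,2): OLD=10970737/65536 → NEW=255, ERR=-5740943/65536
(1,3): OLD=30225757/262144 → NEW=0, ERR=30225757/262144
(1,4): OLD=3260551351/16777216 → NEW=255, ERR=-1017638729/16777216
(1,5): OLD=38831692497/268435456 → NEW=255, ERR=-29619348783/268435456
(2,0): OLD=3316351/32768 → NEW=0, ERR=3316351/32768
(2,1): OLD=162841957/1048576 → NEW=255, ERR=-104544923/1048576
(2,2): OLD=1261159279/16777216 → NEW=0, ERR=1261159279/16777216
(2,3): OLD=26450450359/134217728 → NEW=255, ERR=-7775070281/134217728
(2,4): OLD=486270454181/4294967296 → NEW=0, ERR=486270454181/4294967296
(2,5): OLD=14036688772051/68719476736 → NEW=255, ERR=-3486777795629/68719476736
(3,0): OLD=1005510543/16777216 → NEW=0, ERR=1005510543/16777216
(3,1): OLD=11876108899/134217728 → NEW=0, ERR=11876108899/134217728
(3,2): OLD=156884010457/1073741824 → NEW=255, ERR=-116920154663/1073741824
(3,3): OLD=6197424538123/68719476736 → NEW=0, ERR=6197424538123/68719476736
(3,4): OLD=131777754237355/549755813888 → NEW=255, ERR=-8409978304085/549755813888
(3,5): OLD=1623120262623013/8796093022208 → NEW=255, ERR=-619883458040027/8796093022208
(4,0): OLD=198255316353/2147483648 → NEW=0, ERR=198255316353/2147483648
(4,1): OLD=4651278370829/34359738368 → NEW=255, ERR=-4110454913011/34359738368
(4,2): OLD=51757813779479/1099511627776 → NEW=0, ERR=51757813779479/1099511627776
(4,3): OLD=3080449853347347/17592186044416 → NEW=255, ERR=-1405557587978733/17592186044416
(4,4): OLD=37066761120222019/281474976710656 → NEW=255, ERR=-34709357940995261/281474976710656
(4,5): OLD=554267157709036533/4503599627370496 → NEW=0, ERR=554267157709036533/4503599627370496
(5,0): OLD=33765630333047/549755813888 → NEW=0, ERR=33765630333047/549755813888
(5,1): OLD=1602346387756263/17592186044416 → NEW=0, ERR=1602346387756263/17592186044416
(5,2): OLD=19858298299357917/140737488355328 → NEW=255, ERR=-16029761231250723/140737488355328
(5,3): OLD=216275408942733007/4503599627370496 → NEW=0, ERR=216275408942733007/4503599627370496
(5,4): OLD=1626315610593886575/9007199254740992 → NEW=255, ERR=-670520199365066385/9007199254740992
(5,5): OLD=28705483530670082555/144115188075855872 → NEW=255, ERR=-8043889428673164805/144115188075855872
Output grid:
  Row 0: ..#.##  (3 black, running=3)
  Row 1: ..#.##  (3 black, running=6)
  Row 2: .#.#.#  (3 black, running=9)
  Row 3: ..#.##  (3 black, running=12)
  Row 4: .#.##.  (3 black, running=15)
  Row 5: ..#.##  (3 black, running=18)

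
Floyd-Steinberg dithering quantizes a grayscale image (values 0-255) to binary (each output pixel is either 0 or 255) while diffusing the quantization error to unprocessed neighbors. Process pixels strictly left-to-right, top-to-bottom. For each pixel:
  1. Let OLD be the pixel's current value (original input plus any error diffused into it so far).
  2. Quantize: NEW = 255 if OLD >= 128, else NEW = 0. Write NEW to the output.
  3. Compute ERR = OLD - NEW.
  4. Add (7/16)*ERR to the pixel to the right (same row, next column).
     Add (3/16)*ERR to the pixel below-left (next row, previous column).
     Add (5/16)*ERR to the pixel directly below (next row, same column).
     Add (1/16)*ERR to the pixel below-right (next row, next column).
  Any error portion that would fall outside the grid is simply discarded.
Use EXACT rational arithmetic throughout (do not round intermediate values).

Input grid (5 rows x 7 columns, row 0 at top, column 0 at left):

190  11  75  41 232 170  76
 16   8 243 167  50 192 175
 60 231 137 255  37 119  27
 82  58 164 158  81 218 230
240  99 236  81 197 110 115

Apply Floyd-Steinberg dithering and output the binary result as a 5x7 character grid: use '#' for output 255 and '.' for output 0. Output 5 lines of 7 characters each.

(0,0): OLD=190 → NEW=255, ERR=-65
(0,1): OLD=-279/16 → NEW=0, ERR=-279/16
(0,2): OLD=17247/256 → NEW=0, ERR=17247/256
(0,3): OLD=288665/4096 → NEW=0, ERR=288665/4096
(0,4): OLD=17225007/65536 → NEW=255, ERR=513327/65536
(0,5): OLD=181851209/1048576 → NEW=255, ERR=-85535671/1048576
(0,6): OLD=676318719/16777216 → NEW=0, ERR=676318719/16777216
(1,0): OLD=-1941/256 → NEW=0, ERR=-1941/256
(1,1): OLD=15981/2048 → NEW=0, ERR=15981/2048
(1,2): OLD=18323313/65536 → NEW=255, ERR=1611633/65536
(1,3): OLD=53860509/262144 → NEW=255, ERR=-12986211/262144
(1,4): OLD=333604279/16777216 → NEW=0, ERR=333604279/16777216
(1,5): OLD=24596175847/134217728 → NEW=255, ERR=-9629344793/134217728
(1,6): OLD=324508407721/2147483648 → NEW=255, ERR=-223099922519/2147483648
(2,0): OLD=1936383/32768 → NEW=0, ERR=1936383/32768
(2,1): OLD=276225381/1048576 → NEW=255, ERR=8838501/1048576
(2,2): OLD=2341626479/16777216 → NEW=255, ERR=-1936563601/16777216
(2,3): OLD=26076449719/134217728 → NEW=255, ERR=-8149070921/134217728
(2,4): OLD=110297639/1073741824 → NEW=0, ERR=110297639/1073741824
(2,5): OLD=2693407029453/34359738368 → NEW=0, ERR=2693407029453/34359738368
(2,6): OLD=13384150112619/549755813888 → NEW=0, ERR=13384150112619/549755813888
(3,0): OLD=1712068495/16777216 → NEW=0, ERR=1712068495/16777216
(3,1): OLD=11721276643/134217728 → NEW=0, ERR=11721276643/134217728
(3,2): OLD=166728913049/1073741824 → NEW=255, ERR=-107075252071/1073741824
(3,3): OLD=378830138047/4294967296 → NEW=0, ERR=378830138047/4294967296
(3,4): OLD=71756415210383/549755813888 → NEW=255, ERR=-68431317331057/549755813888
(3,5): OLD=847105271304605/4398046511104 → NEW=255, ERR=-274396589026915/4398046511104
(3,6): OLD=15144157141949059/70368744177664 → NEW=255, ERR=-2799872623355261/70368744177664
(4,0): OLD=619042645249/2147483648 → NEW=255, ERR=71434315009/2147483648
(4,1): OLD=4416049689869/34359738368 → NEW=255, ERR=-4345683593971/34359738368
(4,2): OLD=94283116722147/549755813888 → NEW=255, ERR=-45904615819293/549755813888
(4,3): OLD=186743015680177/4398046511104 → NEW=0, ERR=186743015680177/4398046511104
(4,4): OLD=5998661656899075/35184372088832 → NEW=255, ERR=-2973353225753085/35184372088832
(4,5): OLD=43111490981551171/1125899906842624 → NEW=0, ERR=43111490981551171/1125899906842624
(4,6): OLD=2079200928801975237/18014398509481984 → NEW=0, ERR=2079200928801975237/18014398509481984
Row 0: #...##.
Row 1: ..##.##
Row 2: .###...
Row 3: ..#.###
Row 4: ###.#..

Answer: #...##.
..##.##
.###...
..#.###
###.#..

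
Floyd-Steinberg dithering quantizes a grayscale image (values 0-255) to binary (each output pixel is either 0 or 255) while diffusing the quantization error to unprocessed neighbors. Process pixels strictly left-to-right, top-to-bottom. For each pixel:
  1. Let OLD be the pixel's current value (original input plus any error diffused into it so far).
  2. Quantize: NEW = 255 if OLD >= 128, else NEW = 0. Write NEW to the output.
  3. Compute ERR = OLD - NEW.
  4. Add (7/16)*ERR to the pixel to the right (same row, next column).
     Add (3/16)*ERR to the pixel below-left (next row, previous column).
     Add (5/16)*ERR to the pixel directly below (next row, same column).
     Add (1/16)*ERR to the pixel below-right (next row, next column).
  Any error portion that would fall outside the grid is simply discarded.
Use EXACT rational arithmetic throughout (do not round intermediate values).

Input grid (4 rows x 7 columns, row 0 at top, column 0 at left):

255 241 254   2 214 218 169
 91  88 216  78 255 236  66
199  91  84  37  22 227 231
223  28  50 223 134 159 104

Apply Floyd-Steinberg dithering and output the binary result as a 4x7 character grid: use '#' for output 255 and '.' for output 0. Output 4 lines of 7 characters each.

(0,0): OLD=255 → NEW=255, ERR=0
(0,1): OLD=241 → NEW=255, ERR=-14
(0,2): OLD=1983/8 → NEW=255, ERR=-57/8
(0,3): OLD=-143/128 → NEW=0, ERR=-143/128
(0,4): OLD=437271/2048 → NEW=255, ERR=-84969/2048
(0,5): OLD=6548641/32768 → NEW=255, ERR=-1807199/32768
(0,6): OLD=75954279/524288 → NEW=255, ERR=-57739161/524288
(1,0): OLD=707/8 → NEW=0, ERR=707/8
(1,1): OLD=7741/64 → NEW=0, ERR=7741/64
(1,2): OLD=543961/2048 → NEW=255, ERR=21721/2048
(1,3): OLD=606753/8192 → NEW=0, ERR=606753/8192
(1,4): OLD=138426799/524288 → NEW=255, ERR=4733359/524288
(1,5): OLD=836649767/4194304 → NEW=255, ERR=-232897753/4194304
(1,6): OLD=258012841/67108864 → NEW=0, ERR=258012841/67108864
(2,0): OLD=255279/1024 → NEW=255, ERR=-5841/1024
(2,1): OLD=4384829/32768 → NEW=255, ERR=-3971011/32768
(2,2): OLD=29225223/524288 → NEW=0, ERR=29225223/524288
(2,3): OLD=364438335/4194304 → NEW=0, ERR=364438335/4194304
(2,4): OLD=1914380995/33554432 → NEW=0, ERR=1914380995/33554432
(2,5): OLD=253288816213/1073741824 → NEW=255, ERR=-20515348907/1073741824
(2,6): OLD=3785961541667/17179869184 → NEW=255, ERR=-594905100253/17179869184
(3,0): OLD=104068631/524288 → NEW=255, ERR=-29624809/524288
(3,1): OLD=-102744221/4194304 → NEW=0, ERR=-102744221/4194304
(3,2): OLD=2195134085/33554432 → NEW=0, ERR=2195134085/33554432
(3,3): OLD=39319810657/134217728 → NEW=255, ERR=5094290017/134217728
(3,4): OLD=2925433837847/17179869184 → NEW=255, ERR=-1455432804073/17179869184
(3,5): OLD=15535888715853/137438953472 → NEW=0, ERR=15535888715853/137438953472
(3,6): OLD=311027470918163/2199023255552 → NEW=255, ERR=-249723459247597/2199023255552
Row 0: ###.###
Row 1: ..#.##.
Row 2: ##...##
Row 3: #..##.#

Answer: ###.###
..#.##.
##...##
#..##.#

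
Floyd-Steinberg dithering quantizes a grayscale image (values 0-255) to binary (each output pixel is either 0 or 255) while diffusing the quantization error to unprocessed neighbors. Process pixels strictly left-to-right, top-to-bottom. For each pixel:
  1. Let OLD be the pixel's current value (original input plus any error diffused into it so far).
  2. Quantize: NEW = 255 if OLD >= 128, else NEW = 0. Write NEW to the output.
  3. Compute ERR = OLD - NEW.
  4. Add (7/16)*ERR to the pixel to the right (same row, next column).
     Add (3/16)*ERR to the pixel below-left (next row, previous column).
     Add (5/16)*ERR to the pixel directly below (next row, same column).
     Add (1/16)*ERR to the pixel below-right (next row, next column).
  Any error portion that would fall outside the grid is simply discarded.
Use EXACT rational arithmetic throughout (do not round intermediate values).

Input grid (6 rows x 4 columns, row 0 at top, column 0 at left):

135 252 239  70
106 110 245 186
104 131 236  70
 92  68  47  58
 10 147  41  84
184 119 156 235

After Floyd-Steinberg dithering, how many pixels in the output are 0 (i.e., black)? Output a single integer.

Answer: 12

Derivation:
(0,0): OLD=135 → NEW=255, ERR=-120
(0,1): OLD=399/2 → NEW=255, ERR=-111/2
(0,2): OLD=6871/32 → NEW=255, ERR=-1289/32
(0,3): OLD=26817/512 → NEW=0, ERR=26817/512
(1,0): OLD=1859/32 → NEW=0, ERR=1859/32
(1,1): OLD=26373/256 → NEW=0, ERR=26373/256
(1,2): OLD=2325177/8192 → NEW=255, ERR=236217/8192
(1,3): OLD=27848287/131072 → NEW=255, ERR=-5575073/131072
(2,0): OLD=579463/4096 → NEW=255, ERR=-465017/4096
(2,1): OLD=16064429/131072 → NEW=0, ERR=16064429/131072
(2,2): OLD=77881749/262144 → NEW=255, ERR=11035029/262144
(2,3): OLD=322654697/4194304 → NEW=0, ERR=322654697/4194304
(3,0): OLD=166728551/2097152 → NEW=0, ERR=166728551/2097152
(3,1): OLD=4760707545/33554432 → NEW=255, ERR=-3795672615/33554432
(3,2): OLD=17581849671/536870912 → NEW=0, ERR=17581849671/536870912
(3,3): OLD=850387899505/8589934592 → NEW=0, ERR=850387899505/8589934592
(4,0): OLD=7319975355/536870912 → NEW=0, ERR=7319975355/536870912
(4,1): OLD=552867230689/4294967296 → NEW=255, ERR=-542349429791/4294967296
(4,2): OLD=1028124558033/137438953472 → NEW=0, ERR=1028124558033/137438953472
(4,3): OLD=264446810848775/2199023255552 → NEW=0, ERR=264446810848775/2199023255552
(5,0): OLD=11310134444251/68719476736 → NEW=255, ERR=-6213332123429/68719476736
(5,1): OLD=92879496281101/2199023255552 → NEW=0, ERR=92879496281101/2199023255552
(5,2): OLD=105262906390023/549755813888 → NEW=255, ERR=-34924826151417/549755813888
(5,3): OLD=8629116355808247/35184372088832 → NEW=255, ERR=-342898526843913/35184372088832
Output grid:
  Row 0: ###.  (1 black, running=1)
  Row 1: ..##  (2 black, running=3)
  Row 2: #.#.  (2 black, running=5)
  Row 3: .#..  (3 black, running=8)
  Row 4: .#..  (3 black, running=11)
  Row 5: #.##  (1 black, running=12)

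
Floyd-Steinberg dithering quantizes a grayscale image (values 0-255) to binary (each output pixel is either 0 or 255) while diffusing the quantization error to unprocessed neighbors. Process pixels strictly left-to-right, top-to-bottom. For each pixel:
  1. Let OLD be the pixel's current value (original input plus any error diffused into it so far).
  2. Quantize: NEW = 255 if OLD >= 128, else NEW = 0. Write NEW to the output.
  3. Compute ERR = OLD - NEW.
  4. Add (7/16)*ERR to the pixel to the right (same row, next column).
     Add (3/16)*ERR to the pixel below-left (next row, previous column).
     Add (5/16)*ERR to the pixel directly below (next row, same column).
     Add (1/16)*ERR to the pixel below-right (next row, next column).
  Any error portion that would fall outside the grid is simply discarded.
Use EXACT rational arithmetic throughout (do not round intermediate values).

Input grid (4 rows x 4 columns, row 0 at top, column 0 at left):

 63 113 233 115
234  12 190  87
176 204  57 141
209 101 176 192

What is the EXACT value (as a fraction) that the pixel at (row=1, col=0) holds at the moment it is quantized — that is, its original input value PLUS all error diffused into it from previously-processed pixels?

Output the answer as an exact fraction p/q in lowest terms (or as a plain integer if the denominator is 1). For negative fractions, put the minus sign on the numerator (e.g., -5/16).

Answer: 59451/256

Derivation:
(0,0): OLD=63 → NEW=0, ERR=63
(0,1): OLD=2249/16 → NEW=255, ERR=-1831/16
(0,2): OLD=46831/256 → NEW=255, ERR=-18449/256
(0,3): OLD=341897/4096 → NEW=0, ERR=341897/4096
(1,0): OLD=59451/256 → NEW=255, ERR=-5829/256
Target (1,0): original=234, with diffused error = 59451/256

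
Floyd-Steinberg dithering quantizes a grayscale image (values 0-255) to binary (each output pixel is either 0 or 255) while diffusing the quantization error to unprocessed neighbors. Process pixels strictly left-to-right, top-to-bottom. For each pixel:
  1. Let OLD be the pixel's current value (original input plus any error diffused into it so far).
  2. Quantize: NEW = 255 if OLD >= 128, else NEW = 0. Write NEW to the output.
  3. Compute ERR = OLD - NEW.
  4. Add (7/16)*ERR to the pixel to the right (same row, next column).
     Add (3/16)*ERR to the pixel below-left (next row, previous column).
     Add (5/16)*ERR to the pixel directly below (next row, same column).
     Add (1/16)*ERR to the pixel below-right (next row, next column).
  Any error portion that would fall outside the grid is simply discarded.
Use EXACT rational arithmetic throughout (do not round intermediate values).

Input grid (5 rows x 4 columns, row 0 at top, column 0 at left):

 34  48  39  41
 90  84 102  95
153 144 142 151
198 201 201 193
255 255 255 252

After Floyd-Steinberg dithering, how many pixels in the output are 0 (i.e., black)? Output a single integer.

(0,0): OLD=34 → NEW=0, ERR=34
(0,1): OLD=503/8 → NEW=0, ERR=503/8
(0,2): OLD=8513/128 → NEW=0, ERR=8513/128
(0,3): OLD=143559/2048 → NEW=0, ERR=143559/2048
(1,0): OLD=14389/128 → NEW=0, ERR=14389/128
(1,1): OLD=171443/1024 → NEW=255, ERR=-89677/1024
(1,2): OLD=3327343/32768 → NEW=0, ERR=3327343/32768
(1,3): OLD=86762809/524288 → NEW=255, ERR=-46930631/524288
(2,0): OLD=2813281/16384 → NEW=255, ERR=-1364639/16384
(2,1): OLD=55709819/524288 → NEW=0, ERR=55709819/524288
(2,2): OLD=207578999/1048576 → NEW=255, ERR=-59807881/1048576
(2,3): OLD=1751873115/16777216 → NEW=0, ERR=1751873115/16777216
(3,0): OLD=1609731601/8388608 → NEW=255, ERR=-529363439/8388608
(3,1): OLD=25594920463/134217728 → NEW=255, ERR=-8630600177/134217728
(3,2): OLD=389259636593/2147483648 → NEW=255, ERR=-158348693647/2147483648
(3,3): OLD=6521700902807/34359738368 → NEW=255, ERR=-2240032381033/34359738368
(4,0): OLD=479367454589/2147483648 → NEW=255, ERR=-68240875651/2147483648
(4,1): OLD=3491518009399/17179869184 → NEW=255, ERR=-889348632521/17179869184
(4,2): OLD=106139425405975/549755813888 → NEW=255, ERR=-34048307135465/549755813888
(4,3): OLD=1758537435591889/8796093022208 → NEW=255, ERR=-484466285071151/8796093022208
Output grid:
  Row 0: ....  (4 black, running=4)
  Row 1: .#.#  (2 black, running=6)
  Row 2: #.#.  (2 black, running=8)
  Row 3: ####  (0 black, running=8)
  Row 4: ####  (0 black, running=8)

Answer: 8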